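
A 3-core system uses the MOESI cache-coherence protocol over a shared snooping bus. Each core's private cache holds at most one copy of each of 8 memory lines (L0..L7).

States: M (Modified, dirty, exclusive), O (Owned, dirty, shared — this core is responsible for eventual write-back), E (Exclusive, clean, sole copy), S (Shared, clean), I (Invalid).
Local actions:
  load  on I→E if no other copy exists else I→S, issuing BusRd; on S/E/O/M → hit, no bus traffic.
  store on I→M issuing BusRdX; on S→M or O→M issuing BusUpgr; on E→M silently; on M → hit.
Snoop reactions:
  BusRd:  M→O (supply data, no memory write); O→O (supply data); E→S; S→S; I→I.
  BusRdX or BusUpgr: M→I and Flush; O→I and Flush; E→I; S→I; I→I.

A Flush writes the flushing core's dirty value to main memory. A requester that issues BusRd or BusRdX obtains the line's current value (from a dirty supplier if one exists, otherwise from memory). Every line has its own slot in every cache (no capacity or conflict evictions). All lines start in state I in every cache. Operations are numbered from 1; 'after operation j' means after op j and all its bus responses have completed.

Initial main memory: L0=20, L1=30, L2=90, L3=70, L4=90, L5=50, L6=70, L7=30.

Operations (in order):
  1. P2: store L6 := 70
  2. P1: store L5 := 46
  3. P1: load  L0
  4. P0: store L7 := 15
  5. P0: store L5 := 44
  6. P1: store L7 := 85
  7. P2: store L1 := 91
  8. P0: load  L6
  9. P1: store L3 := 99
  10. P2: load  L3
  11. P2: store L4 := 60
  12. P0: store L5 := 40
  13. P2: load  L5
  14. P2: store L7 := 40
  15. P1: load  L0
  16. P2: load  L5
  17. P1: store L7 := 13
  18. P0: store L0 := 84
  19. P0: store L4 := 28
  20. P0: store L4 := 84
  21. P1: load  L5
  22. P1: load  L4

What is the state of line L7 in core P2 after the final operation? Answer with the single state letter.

state = I

step 1: P2: store L6 := 70  ⟶  IIM  (L6)  txn=BusRdX  M[L6]=70
step 2: P1: store L5 := 46  ⟶  IMI  (L5)  txn=BusRdX  M[L5]=50
step 3: P1: load  L0  ⟶  IEI  (L0)  txn=BusRd  M[L0]=20
step 4: P0: store L7 := 15  ⟶  MII  (L7)  txn=BusRdX  M[L7]=30
step 5: P0: store L5 := 44  ⟶  MII  (L5)  txn=BusRdX+Flush  M[L5]=46
step 6: P1: store L7 := 85  ⟶  IMI  (L7)  txn=BusRdX+Flush  M[L7]=15
step 7: P2: store L1 := 91  ⟶  IIM  (L1)  txn=BusRdX  M[L1]=30
step 8: P0: load  L6  ⟶  SIO  (L6)  txn=BusRd  M[L6]=70
step 9: P1: store L3 := 99  ⟶  IMI  (L3)  txn=BusRdX  M[L3]=70
step 10: P2: load  L3  ⟶  IOS  (L3)  txn=BusRd  M[L3]=70
step 11: P2: store L4 := 60  ⟶  IIM  (L4)  txn=BusRdX  M[L4]=90
step 12: P0: store L5 := 40  ⟶  MII  (L5)  txn=∅  M[L5]=46
step 13: P2: load  L5  ⟶  OIS  (L5)  txn=BusRd  M[L5]=46
step 14: P2: store L7 := 40  ⟶  IIM  (L7)  txn=BusRdX+Flush  M[L7]=85
step 15: P1: load  L0  ⟶  IEI  (L0)  txn=∅  M[L0]=20
step 16: P2: load  L5  ⟶  OIS  (L5)  txn=∅  M[L5]=46
step 17: P1: store L7 := 13  ⟶  IMI  (L7)  txn=BusRdX+Flush  M[L7]=40
step 18: P0: store L0 := 84  ⟶  MII  (L0)  txn=BusRdX  M[L0]=20
step 19: P0: store L4 := 28  ⟶  MII  (L4)  txn=BusRdX+Flush  M[L4]=60
step 20: P0: store L4 := 84  ⟶  MII  (L4)  txn=∅  M[L4]=60
step 21: P1: load  L5  ⟶  OSS  (L5)  txn=BusRd  M[L5]=46
step 22: P1: load  L4  ⟶  OSI  (L4)  txn=BusRd  M[L4]=60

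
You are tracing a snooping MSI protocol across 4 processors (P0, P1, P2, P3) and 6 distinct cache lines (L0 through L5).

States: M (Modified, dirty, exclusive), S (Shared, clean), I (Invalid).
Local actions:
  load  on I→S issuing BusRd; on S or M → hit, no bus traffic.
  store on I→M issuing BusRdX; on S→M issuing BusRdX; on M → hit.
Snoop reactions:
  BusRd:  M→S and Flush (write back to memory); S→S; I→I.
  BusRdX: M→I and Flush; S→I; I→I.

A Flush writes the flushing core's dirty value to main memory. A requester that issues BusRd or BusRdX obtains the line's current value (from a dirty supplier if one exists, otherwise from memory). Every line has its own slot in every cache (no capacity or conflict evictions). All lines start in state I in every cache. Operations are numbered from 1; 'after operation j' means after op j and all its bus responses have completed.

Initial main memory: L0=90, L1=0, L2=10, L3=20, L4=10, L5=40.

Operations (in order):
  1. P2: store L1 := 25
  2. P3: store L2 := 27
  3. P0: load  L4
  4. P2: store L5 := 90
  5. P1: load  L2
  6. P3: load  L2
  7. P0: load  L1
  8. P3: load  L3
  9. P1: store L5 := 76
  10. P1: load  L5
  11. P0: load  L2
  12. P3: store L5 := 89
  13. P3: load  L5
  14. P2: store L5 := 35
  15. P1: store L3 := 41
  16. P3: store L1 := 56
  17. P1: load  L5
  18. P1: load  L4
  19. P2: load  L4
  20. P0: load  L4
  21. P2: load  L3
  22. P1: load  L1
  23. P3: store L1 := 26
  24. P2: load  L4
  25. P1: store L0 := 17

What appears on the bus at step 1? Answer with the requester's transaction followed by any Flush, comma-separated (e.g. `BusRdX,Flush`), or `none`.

1. P2: store L1 := 25  bus=[BusRdX]  L1: P0=I P1=I P2=M P3=I  mem[L1]=0
2. P3: store L2 := 27  bus=[BusRdX]  L2: P0=I P1=I P2=I P3=M  mem[L2]=10
3. P0: load  L4  bus=[BusRd]  L4: P0=S P1=I P2=I P3=I  mem[L4]=10
4. P2: store L5 := 90  bus=[BusRdX]  L5: P0=I P1=I P2=M P3=I  mem[L5]=40
5. P1: load  L2  bus=[BusRd,Flush]  L2: P0=I P1=S P2=I P3=S  mem[L2]=27
6. P3: load  L2  bus=[-]  L2: P0=I P1=S P2=I P3=S  mem[L2]=27
7. P0: load  L1  bus=[BusRd,Flush]  L1: P0=S P1=I P2=S P3=I  mem[L1]=25
8. P3: load  L3  bus=[BusRd]  L3: P0=I P1=I P2=I P3=S  mem[L3]=20
9. P1: store L5 := 76  bus=[BusRdX,Flush]  L5: P0=I P1=M P2=I P3=I  mem[L5]=90
10. P1: load  L5  bus=[-]  L5: P0=I P1=M P2=I P3=I  mem[L5]=90
11. P0: load  L2  bus=[BusRd]  L2: P0=S P1=S P2=I P3=S  mem[L2]=27
12. P3: store L5 := 89  bus=[BusRdX,Flush]  L5: P0=I P1=I P2=I P3=M  mem[L5]=76
13. P3: load  L5  bus=[-]  L5: P0=I P1=I P2=I P3=M  mem[L5]=76
14. P2: store L5 := 35  bus=[BusRdX,Flush]  L5: P0=I P1=I P2=M P3=I  mem[L5]=89
15. P1: store L3 := 41  bus=[BusRdX]  L3: P0=I P1=M P2=I P3=I  mem[L3]=20
16. P3: store L1 := 56  bus=[BusRdX]  L1: P0=I P1=I P2=I P3=M  mem[L1]=25
17. P1: load  L5  bus=[BusRd,Flush]  L5: P0=I P1=S P2=S P3=I  mem[L5]=35
18. P1: load  L4  bus=[BusRd]  L4: P0=S P1=S P2=I P3=I  mem[L4]=10
19. P2: load  L4  bus=[BusRd]  L4: P0=S P1=S P2=S P3=I  mem[L4]=10
20. P0: load  L4  bus=[-]  L4: P0=S P1=S P2=S P3=I  mem[L4]=10
21. P2: load  L3  bus=[BusRd,Flush]  L3: P0=I P1=S P2=S P3=I  mem[L3]=41
22. P1: load  L1  bus=[BusRd,Flush]  L1: P0=I P1=S P2=I P3=S  mem[L1]=56
23. P3: store L1 := 26  bus=[BusRdX]  L1: P0=I P1=I P2=I P3=M  mem[L1]=56
24. P2: load  L4  bus=[-]  L4: P0=S P1=S P2=S P3=I  mem[L4]=10
25. P1: store L0 := 17  bus=[BusRdX]  L0: P0=I P1=M P2=I P3=I  mem[L0]=90

bus = BusRdX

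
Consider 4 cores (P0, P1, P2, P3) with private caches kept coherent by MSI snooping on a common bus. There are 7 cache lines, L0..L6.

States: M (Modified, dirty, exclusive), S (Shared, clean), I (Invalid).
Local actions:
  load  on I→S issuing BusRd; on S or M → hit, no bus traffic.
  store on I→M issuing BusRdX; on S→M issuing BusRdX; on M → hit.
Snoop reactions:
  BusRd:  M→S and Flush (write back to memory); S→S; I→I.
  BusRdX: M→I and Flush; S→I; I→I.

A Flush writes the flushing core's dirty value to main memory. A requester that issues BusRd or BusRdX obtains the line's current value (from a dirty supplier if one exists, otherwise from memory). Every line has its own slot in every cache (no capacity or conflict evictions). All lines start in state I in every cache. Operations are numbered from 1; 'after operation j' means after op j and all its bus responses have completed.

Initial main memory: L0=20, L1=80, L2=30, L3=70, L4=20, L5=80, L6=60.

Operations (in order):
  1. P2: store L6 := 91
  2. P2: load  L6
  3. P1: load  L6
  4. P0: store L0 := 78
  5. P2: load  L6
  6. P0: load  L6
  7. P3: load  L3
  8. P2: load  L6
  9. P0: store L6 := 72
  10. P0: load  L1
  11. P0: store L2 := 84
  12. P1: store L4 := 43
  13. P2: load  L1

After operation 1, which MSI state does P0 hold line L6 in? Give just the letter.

state = I

1. P2: store L6 := 91  bus=[BusRdX]  L6: P0=I P1=I P2=M P3=I  mem[L6]=60
2. P2: load  L6  bus=[-]  L6: P0=I P1=I P2=M P3=I  mem[L6]=60
3. P1: load  L6  bus=[BusRd,Flush]  L6: P0=I P1=S P2=S P3=I  mem[L6]=91
4. P0: store L0 := 78  bus=[BusRdX]  L0: P0=M P1=I P2=I P3=I  mem[L0]=20
5. P2: load  L6  bus=[-]  L6: P0=I P1=S P2=S P3=I  mem[L6]=91
6. P0: load  L6  bus=[BusRd]  L6: P0=S P1=S P2=S P3=I  mem[L6]=91
7. P3: load  L3  bus=[BusRd]  L3: P0=I P1=I P2=I P3=S  mem[L3]=70
8. P2: load  L6  bus=[-]  L6: P0=S P1=S P2=S P3=I  mem[L6]=91
9. P0: store L6 := 72  bus=[BusRdX]  L6: P0=M P1=I P2=I P3=I  mem[L6]=91
10. P0: load  L1  bus=[BusRd]  L1: P0=S P1=I P2=I P3=I  mem[L1]=80
11. P0: store L2 := 84  bus=[BusRdX]  L2: P0=M P1=I P2=I P3=I  mem[L2]=30
12. P1: store L4 := 43  bus=[BusRdX]  L4: P0=I P1=M P2=I P3=I  mem[L4]=20
13. P2: load  L1  bus=[BusRd]  L1: P0=S P1=I P2=S P3=I  mem[L1]=80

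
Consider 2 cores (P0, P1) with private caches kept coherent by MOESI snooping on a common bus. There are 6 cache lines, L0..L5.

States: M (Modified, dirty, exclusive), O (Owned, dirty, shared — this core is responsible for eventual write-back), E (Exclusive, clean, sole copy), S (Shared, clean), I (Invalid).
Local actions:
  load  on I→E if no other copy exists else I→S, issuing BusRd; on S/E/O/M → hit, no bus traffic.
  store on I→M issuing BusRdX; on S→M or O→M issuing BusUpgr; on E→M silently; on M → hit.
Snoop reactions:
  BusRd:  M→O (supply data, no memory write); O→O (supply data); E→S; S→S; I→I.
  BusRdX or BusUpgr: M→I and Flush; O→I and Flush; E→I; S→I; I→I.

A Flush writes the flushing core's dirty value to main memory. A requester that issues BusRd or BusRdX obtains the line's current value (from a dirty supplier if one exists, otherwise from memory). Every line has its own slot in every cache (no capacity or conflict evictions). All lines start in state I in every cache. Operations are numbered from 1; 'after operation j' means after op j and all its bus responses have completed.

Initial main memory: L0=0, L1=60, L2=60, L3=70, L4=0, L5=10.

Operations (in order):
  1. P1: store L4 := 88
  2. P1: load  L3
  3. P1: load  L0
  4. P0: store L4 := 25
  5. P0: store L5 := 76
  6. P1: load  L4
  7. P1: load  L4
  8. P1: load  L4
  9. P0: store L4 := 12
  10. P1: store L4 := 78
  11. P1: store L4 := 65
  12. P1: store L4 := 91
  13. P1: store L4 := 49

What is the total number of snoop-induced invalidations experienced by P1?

invalidations = 2

1. P1: store L4 := 88  bus=[BusRdX]  L4: P0=I P1=M  mem[L4]=0
2. P1: load  L3  bus=[BusRd]  L3: P0=I P1=E  mem[L3]=70
3. P1: load  L0  bus=[BusRd]  L0: P0=I P1=E  mem[L0]=0
4. P0: store L4 := 25  bus=[BusRdX,Flush]  L4: P0=M P1=I  mem[L4]=88
5. P0: store L5 := 76  bus=[BusRdX]  L5: P0=M P1=I  mem[L5]=10
6. P1: load  L4  bus=[BusRd]  L4: P0=O P1=S  mem[L4]=88
7. P1: load  L4  bus=[-]  L4: P0=O P1=S  mem[L4]=88
8. P1: load  L4  bus=[-]  L4: P0=O P1=S  mem[L4]=88
9. P0: store L4 := 12  bus=[BusUpgr]  L4: P0=M P1=I  mem[L4]=88
10. P1: store L4 := 78  bus=[BusRdX,Flush]  L4: P0=I P1=M  mem[L4]=12
11. P1: store L4 := 65  bus=[-]  L4: P0=I P1=M  mem[L4]=12
12. P1: store L4 := 91  bus=[-]  L4: P0=I P1=M  mem[L4]=12
13. P1: store L4 := 49  bus=[-]  L4: P0=I P1=M  mem[L4]=12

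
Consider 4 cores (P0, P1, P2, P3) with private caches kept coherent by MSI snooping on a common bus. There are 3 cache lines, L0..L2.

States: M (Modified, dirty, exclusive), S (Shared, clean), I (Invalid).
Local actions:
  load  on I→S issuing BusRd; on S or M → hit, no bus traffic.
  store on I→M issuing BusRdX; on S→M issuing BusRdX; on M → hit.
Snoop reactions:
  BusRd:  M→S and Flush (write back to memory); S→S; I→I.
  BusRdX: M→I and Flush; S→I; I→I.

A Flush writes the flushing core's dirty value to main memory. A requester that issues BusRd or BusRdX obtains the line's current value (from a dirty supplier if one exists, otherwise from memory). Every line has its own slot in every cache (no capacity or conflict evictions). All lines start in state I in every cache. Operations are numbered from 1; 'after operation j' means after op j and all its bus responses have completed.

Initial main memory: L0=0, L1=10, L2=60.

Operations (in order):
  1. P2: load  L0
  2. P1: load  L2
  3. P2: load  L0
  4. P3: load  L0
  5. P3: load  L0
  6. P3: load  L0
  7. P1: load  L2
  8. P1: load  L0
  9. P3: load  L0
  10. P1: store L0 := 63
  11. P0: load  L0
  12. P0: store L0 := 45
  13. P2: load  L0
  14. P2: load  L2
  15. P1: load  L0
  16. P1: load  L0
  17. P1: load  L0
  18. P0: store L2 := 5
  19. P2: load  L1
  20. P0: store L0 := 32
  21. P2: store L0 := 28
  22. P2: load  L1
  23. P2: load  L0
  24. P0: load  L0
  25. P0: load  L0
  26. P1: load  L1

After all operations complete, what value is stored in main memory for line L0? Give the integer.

memory[L0] = 28

[1] P2: load  L0 | P0:I, P1:I, P2:S(0), P3:I | bus: BusRd
[2] P1: load  L2 | P0:I, P1:S(60), P2:I, P3:I | bus: BusRd
[3] P2: load  L0 | P0:I, P1:I, P2:S(0), P3:I | bus: none
[4] P3: load  L0 | P0:I, P1:I, P2:S(0), P3:S(0) | bus: BusRd
[5] P3: load  L0 | P0:I, P1:I, P2:S(0), P3:S(0) | bus: none
[6] P3: load  L0 | P0:I, P1:I, P2:S(0), P3:S(0) | bus: none
[7] P1: load  L2 | P0:I, P1:S(60), P2:I, P3:I | bus: none
[8] P1: load  L0 | P0:I, P1:S(0), P2:S(0), P3:S(0) | bus: BusRd
[9] P3: load  L0 | P0:I, P1:S(0), P2:S(0), P3:S(0) | bus: none
[10] P1: store L0 := 63 | P0:I, P1:M(63), P2:I, P3:I | bus: BusRdX
[11] P0: load  L0 | P0:S(63), P1:S(63), P2:I, P3:I | bus: BusRd,Flush
[12] P0: store L0 := 45 | P0:M(45), P1:I, P2:I, P3:I | bus: BusRdX
[13] P2: load  L0 | P0:S(45), P1:I, P2:S(45), P3:I | bus: BusRd,Flush
[14] P2: load  L2 | P0:I, P1:S(60), P2:S(60), P3:I | bus: BusRd
[15] P1: load  L0 | P0:S(45), P1:S(45), P2:S(45), P3:I | bus: BusRd
[16] P1: load  L0 | P0:S(45), P1:S(45), P2:S(45), P3:I | bus: none
[17] P1: load  L0 | P0:S(45), P1:S(45), P2:S(45), P3:I | bus: none
[18] P0: store L2 := 5 | P0:M(5), P1:I, P2:I, P3:I | bus: BusRdX
[19] P2: load  L1 | P0:I, P1:I, P2:S(10), P3:I | bus: BusRd
[20] P0: store L0 := 32 | P0:M(32), P1:I, P2:I, P3:I | bus: BusRdX
[21] P2: store L0 := 28 | P0:I, P1:I, P2:M(28), P3:I | bus: BusRdX,Flush
[22] P2: load  L1 | P0:I, P1:I, P2:S(10), P3:I | bus: none
[23] P2: load  L0 | P0:I, P1:I, P2:M(28), P3:I | bus: none
[24] P0: load  L0 | P0:S(28), P1:I, P2:S(28), P3:I | bus: BusRd,Flush
[25] P0: load  L0 | P0:S(28), P1:I, P2:S(28), P3:I | bus: none
[26] P1: load  L1 | P0:I, P1:S(10), P2:S(10), P3:I | bus: BusRd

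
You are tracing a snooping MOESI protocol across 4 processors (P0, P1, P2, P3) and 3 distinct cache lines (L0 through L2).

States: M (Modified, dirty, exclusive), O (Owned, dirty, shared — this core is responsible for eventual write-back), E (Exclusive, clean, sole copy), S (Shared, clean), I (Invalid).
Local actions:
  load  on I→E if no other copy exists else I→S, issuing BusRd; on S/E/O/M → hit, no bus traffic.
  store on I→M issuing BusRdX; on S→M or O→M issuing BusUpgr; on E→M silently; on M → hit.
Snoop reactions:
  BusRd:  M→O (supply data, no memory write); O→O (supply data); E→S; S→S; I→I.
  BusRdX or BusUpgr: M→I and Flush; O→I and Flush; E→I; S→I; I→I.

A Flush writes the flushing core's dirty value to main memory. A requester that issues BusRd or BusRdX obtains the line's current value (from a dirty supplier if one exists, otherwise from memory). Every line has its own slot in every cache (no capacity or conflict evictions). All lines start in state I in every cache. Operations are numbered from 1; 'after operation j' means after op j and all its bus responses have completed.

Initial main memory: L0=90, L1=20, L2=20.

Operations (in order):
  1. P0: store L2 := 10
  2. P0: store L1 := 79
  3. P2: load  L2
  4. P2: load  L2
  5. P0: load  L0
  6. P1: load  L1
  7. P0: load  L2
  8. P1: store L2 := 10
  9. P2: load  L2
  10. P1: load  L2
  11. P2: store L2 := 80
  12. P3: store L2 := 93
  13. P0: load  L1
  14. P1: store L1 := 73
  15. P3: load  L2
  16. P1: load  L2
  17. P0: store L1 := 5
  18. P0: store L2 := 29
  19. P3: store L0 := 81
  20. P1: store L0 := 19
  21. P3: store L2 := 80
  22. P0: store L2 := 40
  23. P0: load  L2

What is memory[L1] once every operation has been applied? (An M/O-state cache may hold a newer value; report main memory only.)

step 1: P0: store L2 := 10  ⟶  MIII  (L2)  txn=BusRdX  M[L2]=20
step 2: P0: store L1 := 79  ⟶  MIII  (L1)  txn=BusRdX  M[L1]=20
step 3: P2: load  L2  ⟶  OISI  (L2)  txn=BusRd  M[L2]=20
step 4: P2: load  L2  ⟶  OISI  (L2)  txn=∅  M[L2]=20
step 5: P0: load  L0  ⟶  EIII  (L0)  txn=BusRd  M[L0]=90
step 6: P1: load  L1  ⟶  OSII  (L1)  txn=BusRd  M[L1]=20
step 7: P0: load  L2  ⟶  OISI  (L2)  txn=∅  M[L2]=20
step 8: P1: store L2 := 10  ⟶  IMII  (L2)  txn=BusRdX+Flush  M[L2]=10
step 9: P2: load  L2  ⟶  IOSI  (L2)  txn=BusRd  M[L2]=10
step 10: P1: load  L2  ⟶  IOSI  (L2)  txn=∅  M[L2]=10
step 11: P2: store L2 := 80  ⟶  IIMI  (L2)  txn=BusUpgr+Flush  M[L2]=10
step 12: P3: store L2 := 93  ⟶  IIIM  (L2)  txn=BusRdX+Flush  M[L2]=80
step 13: P0: load  L1  ⟶  OSII  (L1)  txn=∅  M[L1]=20
step 14: P1: store L1 := 73  ⟶  IMII  (L1)  txn=BusUpgr+Flush  M[L1]=79
step 15: P3: load  L2  ⟶  IIIM  (L2)  txn=∅  M[L2]=80
step 16: P1: load  L2  ⟶  ISIO  (L2)  txn=BusRd  M[L2]=80
step 17: P0: store L1 := 5  ⟶  MIII  (L1)  txn=BusRdX+Flush  M[L1]=73
step 18: P0: store L2 := 29  ⟶  MIII  (L2)  txn=BusRdX+Flush  M[L2]=93
step 19: P3: store L0 := 81  ⟶  IIIM  (L0)  txn=BusRdX  M[L0]=90
step 20: P1: store L0 := 19  ⟶  IMII  (L0)  txn=BusRdX+Flush  M[L0]=81
step 21: P3: store L2 := 80  ⟶  IIIM  (L2)  txn=BusRdX+Flush  M[L2]=29
step 22: P0: store L2 := 40  ⟶  MIII  (L2)  txn=BusRdX+Flush  M[L2]=80
step 23: P0: load  L2  ⟶  MIII  (L2)  txn=∅  M[L2]=80

memory[L1] = 73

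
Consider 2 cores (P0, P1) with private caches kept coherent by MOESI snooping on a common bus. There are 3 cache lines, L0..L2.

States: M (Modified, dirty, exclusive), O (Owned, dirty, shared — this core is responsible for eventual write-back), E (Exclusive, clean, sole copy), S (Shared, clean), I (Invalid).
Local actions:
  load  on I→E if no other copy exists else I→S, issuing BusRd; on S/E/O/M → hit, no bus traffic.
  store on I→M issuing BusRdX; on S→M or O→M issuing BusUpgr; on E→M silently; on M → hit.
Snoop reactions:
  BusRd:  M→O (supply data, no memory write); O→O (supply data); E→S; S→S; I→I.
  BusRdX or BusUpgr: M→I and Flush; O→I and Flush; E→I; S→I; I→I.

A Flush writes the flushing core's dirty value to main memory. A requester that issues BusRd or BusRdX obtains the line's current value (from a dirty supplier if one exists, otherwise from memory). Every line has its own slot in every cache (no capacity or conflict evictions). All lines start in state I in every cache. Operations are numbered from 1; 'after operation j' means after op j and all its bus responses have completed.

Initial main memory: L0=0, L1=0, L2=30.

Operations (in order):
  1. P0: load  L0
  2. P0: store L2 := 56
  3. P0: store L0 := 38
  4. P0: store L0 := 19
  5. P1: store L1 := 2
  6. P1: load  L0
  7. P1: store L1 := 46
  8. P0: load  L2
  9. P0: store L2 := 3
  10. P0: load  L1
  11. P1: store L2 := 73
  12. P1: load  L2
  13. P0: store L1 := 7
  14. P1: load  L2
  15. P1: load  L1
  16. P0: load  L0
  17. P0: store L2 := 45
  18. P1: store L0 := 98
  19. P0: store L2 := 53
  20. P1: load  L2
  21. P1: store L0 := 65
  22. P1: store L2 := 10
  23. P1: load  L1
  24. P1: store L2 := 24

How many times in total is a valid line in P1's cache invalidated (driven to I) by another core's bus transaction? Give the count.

invalidations = 2

  op1 P0: load  L0 → E/I on L0; bus BusRd; mem=0
  op2 P0: store L2 := 56 → M/I on L2; bus BusRdX; mem=30
  op3 P0: store L0 := 38 → M/I on L0; bus (none); mem=0
  op4 P0: store L0 := 19 → M/I on L0; bus (none); mem=0
  op5 P1: store L1 := 2 → I/M on L1; bus BusRdX; mem=0
  op6 P1: load  L0 → O/S on L0; bus BusRd; mem=0
  op7 P1: store L1 := 46 → I/M on L1; bus (none); mem=0
  op8 P0: load  L2 → M/I on L2; bus (none); mem=30
  op9 P0: store L2 := 3 → M/I on L2; bus (none); mem=30
  op10 P0: load  L1 → S/O on L1; bus BusRd; mem=0
  op11 P1: store L2 := 73 → I/M on L2; bus BusRdX Flush; mem=3
  op12 P1: load  L2 → I/M on L2; bus (none); mem=3
  op13 P0: store L1 := 7 → M/I on L1; bus BusUpgr Flush; mem=46
  op14 P1: load  L2 → I/M on L2; bus (none); mem=3
  op15 P1: load  L1 → O/S on L1; bus BusRd; mem=46
  op16 P0: load  L0 → O/S on L0; bus (none); mem=0
  op17 P0: store L2 := 45 → M/I on L2; bus BusRdX Flush; mem=73
  op18 P1: store L0 := 98 → I/M on L0; bus BusUpgr Flush; mem=19
  op19 P0: store L2 := 53 → M/I on L2; bus (none); mem=73
  op20 P1: load  L2 → O/S on L2; bus BusRd; mem=73
  op21 P1: store L0 := 65 → I/M on L0; bus (none); mem=19
  op22 P1: store L2 := 10 → I/M on L2; bus BusUpgr Flush; mem=53
  op23 P1: load  L1 → O/S on L1; bus (none); mem=46
  op24 P1: store L2 := 24 → I/M on L2; bus (none); mem=53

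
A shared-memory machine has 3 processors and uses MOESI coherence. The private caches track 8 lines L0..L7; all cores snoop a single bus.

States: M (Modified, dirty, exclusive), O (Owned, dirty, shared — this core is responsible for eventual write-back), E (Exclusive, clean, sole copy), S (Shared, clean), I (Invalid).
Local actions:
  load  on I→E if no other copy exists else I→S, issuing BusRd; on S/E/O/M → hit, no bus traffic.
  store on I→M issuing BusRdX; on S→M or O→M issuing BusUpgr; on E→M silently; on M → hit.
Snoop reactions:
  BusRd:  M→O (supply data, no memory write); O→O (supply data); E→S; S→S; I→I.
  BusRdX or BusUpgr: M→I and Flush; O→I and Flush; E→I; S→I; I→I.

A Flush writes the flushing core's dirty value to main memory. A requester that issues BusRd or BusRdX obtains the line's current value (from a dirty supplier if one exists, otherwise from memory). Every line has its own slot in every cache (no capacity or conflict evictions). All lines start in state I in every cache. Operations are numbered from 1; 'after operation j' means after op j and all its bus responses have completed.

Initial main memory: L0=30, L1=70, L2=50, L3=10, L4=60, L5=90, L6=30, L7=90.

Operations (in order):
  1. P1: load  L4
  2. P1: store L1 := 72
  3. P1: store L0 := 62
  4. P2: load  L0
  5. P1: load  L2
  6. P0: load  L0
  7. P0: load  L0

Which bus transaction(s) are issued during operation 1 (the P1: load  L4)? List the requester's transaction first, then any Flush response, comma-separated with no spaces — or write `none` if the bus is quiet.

step 1: P1: load  L4  ⟶  IEI  (L4)  txn=BusRd  M[L4]=60
step 2: P1: store L1 := 72  ⟶  IMI  (L1)  txn=BusRdX  M[L1]=70
step 3: P1: store L0 := 62  ⟶  IMI  (L0)  txn=BusRdX  M[L0]=30
step 4: P2: load  L0  ⟶  IOS  (L0)  txn=BusRd  M[L0]=30
step 5: P1: load  L2  ⟶  IEI  (L2)  txn=BusRd  M[L2]=50
step 6: P0: load  L0  ⟶  SOS  (L0)  txn=BusRd  M[L0]=30
step 7: P0: load  L0  ⟶  SOS  (L0)  txn=∅  M[L0]=30

bus = BusRd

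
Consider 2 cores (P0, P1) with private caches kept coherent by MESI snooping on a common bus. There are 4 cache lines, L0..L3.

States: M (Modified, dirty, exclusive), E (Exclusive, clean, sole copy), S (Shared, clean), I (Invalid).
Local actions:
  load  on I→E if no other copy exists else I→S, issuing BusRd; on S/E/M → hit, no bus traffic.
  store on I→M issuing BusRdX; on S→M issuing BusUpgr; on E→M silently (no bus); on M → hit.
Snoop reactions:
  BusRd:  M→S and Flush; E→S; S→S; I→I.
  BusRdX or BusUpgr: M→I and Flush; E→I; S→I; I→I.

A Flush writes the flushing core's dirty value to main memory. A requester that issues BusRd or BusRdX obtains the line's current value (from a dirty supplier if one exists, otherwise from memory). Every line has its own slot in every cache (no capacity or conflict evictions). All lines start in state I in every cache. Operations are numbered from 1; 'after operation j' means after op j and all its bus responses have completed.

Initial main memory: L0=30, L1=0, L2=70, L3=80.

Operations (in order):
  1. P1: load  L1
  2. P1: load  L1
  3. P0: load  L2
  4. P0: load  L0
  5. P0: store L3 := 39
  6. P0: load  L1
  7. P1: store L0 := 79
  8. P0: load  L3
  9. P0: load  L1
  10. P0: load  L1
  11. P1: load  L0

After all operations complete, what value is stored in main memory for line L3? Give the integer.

  op1 P1: load  L1 → I/E on L1; bus BusRd; mem=0
  op2 P1: load  L1 → I/E on L1; bus (none); mem=0
  op3 P0: load  L2 → E/I on L2; bus BusRd; mem=70
  op4 P0: load  L0 → E/I on L0; bus BusRd; mem=30
  op5 P0: store L3 := 39 → M/I on L3; bus BusRdX; mem=80
  op6 P0: load  L1 → S/S on L1; bus BusRd; mem=0
  op7 P1: store L0 := 79 → I/M on L0; bus BusRdX; mem=30
  op8 P0: load  L3 → M/I on L3; bus (none); mem=80
  op9 P0: load  L1 → S/S on L1; bus (none); mem=0
  op10 P0: load  L1 → S/S on L1; bus (none); mem=0
  op11 P1: load  L0 → I/M on L0; bus (none); mem=30

memory[L3] = 80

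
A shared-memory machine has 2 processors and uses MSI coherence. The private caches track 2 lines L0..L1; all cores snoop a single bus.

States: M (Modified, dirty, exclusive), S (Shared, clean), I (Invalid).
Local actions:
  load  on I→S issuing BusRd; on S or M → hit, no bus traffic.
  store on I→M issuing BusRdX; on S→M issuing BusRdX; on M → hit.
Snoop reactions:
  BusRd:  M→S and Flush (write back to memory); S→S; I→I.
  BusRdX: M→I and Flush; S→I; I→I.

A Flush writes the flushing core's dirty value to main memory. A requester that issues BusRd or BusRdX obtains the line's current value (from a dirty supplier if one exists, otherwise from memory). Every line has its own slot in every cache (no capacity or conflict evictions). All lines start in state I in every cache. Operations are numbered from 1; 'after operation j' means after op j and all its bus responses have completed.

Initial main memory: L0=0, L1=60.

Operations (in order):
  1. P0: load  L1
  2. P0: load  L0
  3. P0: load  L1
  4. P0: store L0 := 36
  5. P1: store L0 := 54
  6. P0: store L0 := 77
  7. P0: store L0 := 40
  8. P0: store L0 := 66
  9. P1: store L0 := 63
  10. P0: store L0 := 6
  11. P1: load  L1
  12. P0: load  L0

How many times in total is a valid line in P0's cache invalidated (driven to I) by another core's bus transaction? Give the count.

invalidations = 2

1. P0: load  L1  bus=[BusRd]  L1: P0=S P1=I  mem[L1]=60
2. P0: load  L0  bus=[BusRd]  L0: P0=S P1=I  mem[L0]=0
3. P0: load  L1  bus=[-]  L1: P0=S P1=I  mem[L1]=60
4. P0: store L0 := 36  bus=[BusRdX]  L0: P0=M P1=I  mem[L0]=0
5. P1: store L0 := 54  bus=[BusRdX,Flush]  L0: P0=I P1=M  mem[L0]=36
6. P0: store L0 := 77  bus=[BusRdX,Flush]  L0: P0=M P1=I  mem[L0]=54
7. P0: store L0 := 40  bus=[-]  L0: P0=M P1=I  mem[L0]=54
8. P0: store L0 := 66  bus=[-]  L0: P0=M P1=I  mem[L0]=54
9. P1: store L0 := 63  bus=[BusRdX,Flush]  L0: P0=I P1=M  mem[L0]=66
10. P0: store L0 := 6  bus=[BusRdX,Flush]  L0: P0=M P1=I  mem[L0]=63
11. P1: load  L1  bus=[BusRd]  L1: P0=S P1=S  mem[L1]=60
12. P0: load  L0  bus=[-]  L0: P0=M P1=I  mem[L0]=63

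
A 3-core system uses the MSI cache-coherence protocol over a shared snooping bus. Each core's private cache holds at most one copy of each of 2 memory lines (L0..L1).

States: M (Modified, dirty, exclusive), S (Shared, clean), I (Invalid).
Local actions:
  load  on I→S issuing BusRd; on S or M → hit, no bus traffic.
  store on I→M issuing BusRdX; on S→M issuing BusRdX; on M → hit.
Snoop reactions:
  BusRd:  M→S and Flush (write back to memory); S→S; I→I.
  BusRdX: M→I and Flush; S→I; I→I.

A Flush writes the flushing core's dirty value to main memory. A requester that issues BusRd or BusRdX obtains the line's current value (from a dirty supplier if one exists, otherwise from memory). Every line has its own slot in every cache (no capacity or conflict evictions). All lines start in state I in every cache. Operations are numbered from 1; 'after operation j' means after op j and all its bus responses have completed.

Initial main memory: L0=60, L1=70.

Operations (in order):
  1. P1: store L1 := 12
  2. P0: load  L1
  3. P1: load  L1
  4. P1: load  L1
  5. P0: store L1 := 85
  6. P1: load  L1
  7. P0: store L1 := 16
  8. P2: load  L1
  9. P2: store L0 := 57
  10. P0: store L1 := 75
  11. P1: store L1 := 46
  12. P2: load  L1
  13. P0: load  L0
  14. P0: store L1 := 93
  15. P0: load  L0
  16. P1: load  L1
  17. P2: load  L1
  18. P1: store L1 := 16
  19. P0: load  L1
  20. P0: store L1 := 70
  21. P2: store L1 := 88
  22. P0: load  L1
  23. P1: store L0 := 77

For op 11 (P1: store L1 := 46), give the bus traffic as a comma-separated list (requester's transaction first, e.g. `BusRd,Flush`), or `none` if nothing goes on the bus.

step 1: P1: store L1 := 12  ⟶  IMI  (L1)  txn=BusRdX  M[L1]=70
step 2: P0: load  L1  ⟶  SSI  (L1)  txn=BusRd+Flush  M[L1]=12
step 3: P1: load  L1  ⟶  SSI  (L1)  txn=∅  M[L1]=12
step 4: P1: load  L1  ⟶  SSI  (L1)  txn=∅  M[L1]=12
step 5: P0: store L1 := 85  ⟶  MII  (L1)  txn=BusRdX  M[L1]=12
step 6: P1: load  L1  ⟶  SSI  (L1)  txn=BusRd+Flush  M[L1]=85
step 7: P0: store L1 := 16  ⟶  MII  (L1)  txn=BusRdX  M[L1]=85
step 8: P2: load  L1  ⟶  SIS  (L1)  txn=BusRd+Flush  M[L1]=16
step 9: P2: store L0 := 57  ⟶  IIM  (L0)  txn=BusRdX  M[L0]=60
step 10: P0: store L1 := 75  ⟶  MII  (L1)  txn=BusRdX  M[L1]=16
step 11: P1: store L1 := 46  ⟶  IMI  (L1)  txn=BusRdX+Flush  M[L1]=75
step 12: P2: load  L1  ⟶  ISS  (L1)  txn=BusRd+Flush  M[L1]=46
step 13: P0: load  L0  ⟶  SIS  (L0)  txn=BusRd+Flush  M[L0]=57
step 14: P0: store L1 := 93  ⟶  MII  (L1)  txn=BusRdX  M[L1]=46
step 15: P0: load  L0  ⟶  SIS  (L0)  txn=∅  M[L0]=57
step 16: P1: load  L1  ⟶  SSI  (L1)  txn=BusRd+Flush  M[L1]=93
step 17: P2: load  L1  ⟶  SSS  (L1)  txn=BusRd  M[L1]=93
step 18: P1: store L1 := 16  ⟶  IMI  (L1)  txn=BusRdX  M[L1]=93
step 19: P0: load  L1  ⟶  SSI  (L1)  txn=BusRd+Flush  M[L1]=16
step 20: P0: store L1 := 70  ⟶  MII  (L1)  txn=BusRdX  M[L1]=16
step 21: P2: store L1 := 88  ⟶  IIM  (L1)  txn=BusRdX+Flush  M[L1]=70
step 22: P0: load  L1  ⟶  SIS  (L1)  txn=BusRd+Flush  M[L1]=88
step 23: P1: store L0 := 77  ⟶  IMI  (L0)  txn=BusRdX  M[L0]=57

bus = BusRdX,Flush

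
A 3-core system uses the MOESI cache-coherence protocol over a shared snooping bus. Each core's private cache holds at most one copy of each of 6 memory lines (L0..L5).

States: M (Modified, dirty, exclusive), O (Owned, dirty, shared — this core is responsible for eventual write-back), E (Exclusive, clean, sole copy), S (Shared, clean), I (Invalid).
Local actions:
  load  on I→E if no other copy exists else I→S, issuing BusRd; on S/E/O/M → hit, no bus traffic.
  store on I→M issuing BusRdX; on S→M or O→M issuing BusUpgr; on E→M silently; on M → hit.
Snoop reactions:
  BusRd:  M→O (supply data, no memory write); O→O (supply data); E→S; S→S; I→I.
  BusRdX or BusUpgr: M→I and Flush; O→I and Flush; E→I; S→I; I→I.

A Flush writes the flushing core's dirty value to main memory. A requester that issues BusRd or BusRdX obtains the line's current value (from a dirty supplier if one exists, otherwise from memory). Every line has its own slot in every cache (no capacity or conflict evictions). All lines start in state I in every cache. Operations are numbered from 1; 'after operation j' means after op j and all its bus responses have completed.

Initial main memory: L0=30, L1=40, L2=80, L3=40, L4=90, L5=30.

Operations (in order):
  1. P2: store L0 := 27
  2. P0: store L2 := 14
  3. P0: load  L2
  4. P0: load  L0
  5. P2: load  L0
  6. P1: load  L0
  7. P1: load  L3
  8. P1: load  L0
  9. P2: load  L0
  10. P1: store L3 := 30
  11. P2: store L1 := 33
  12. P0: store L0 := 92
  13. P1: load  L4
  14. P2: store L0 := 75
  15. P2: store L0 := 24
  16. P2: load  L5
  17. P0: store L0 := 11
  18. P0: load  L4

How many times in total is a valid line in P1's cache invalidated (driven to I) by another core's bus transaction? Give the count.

1. P2: store L0 := 27  bus=[BusRdX]  L0: P0=I P1=I P2=M  mem[L0]=30
2. P0: store L2 := 14  bus=[BusRdX]  L2: P0=M P1=I P2=I  mem[L2]=80
3. P0: load  L2  bus=[-]  L2: P0=M P1=I P2=I  mem[L2]=80
4. P0: load  L0  bus=[BusRd]  L0: P0=S P1=I P2=O  mem[L0]=30
5. P2: load  L0  bus=[-]  L0: P0=S P1=I P2=O  mem[L0]=30
6. P1: load  L0  bus=[BusRd]  L0: P0=S P1=S P2=O  mem[L0]=30
7. P1: load  L3  bus=[BusRd]  L3: P0=I P1=E P2=I  mem[L3]=40
8. P1: load  L0  bus=[-]  L0: P0=S P1=S P2=O  mem[L0]=30
9. P2: load  L0  bus=[-]  L0: P0=S P1=S P2=O  mem[L0]=30
10. P1: store L3 := 30  bus=[-]  L3: P0=I P1=M P2=I  mem[L3]=40
11. P2: store L1 := 33  bus=[BusRdX]  L1: P0=I P1=I P2=M  mem[L1]=40
12. P0: store L0 := 92  bus=[BusUpgr,Flush]  L0: P0=M P1=I P2=I  mem[L0]=27
13. P1: load  L4  bus=[BusRd]  L4: P0=I P1=E P2=I  mem[L4]=90
14. P2: store L0 := 75  bus=[BusRdX,Flush]  L0: P0=I P1=I P2=M  mem[L0]=92
15. P2: store L0 := 24  bus=[-]  L0: P0=I P1=I P2=M  mem[L0]=92
16. P2: load  L5  bus=[BusRd]  L5: P0=I P1=I P2=E  mem[L5]=30
17. P0: store L0 := 11  bus=[BusRdX,Flush]  L0: P0=M P1=I P2=I  mem[L0]=24
18. P0: load  L4  bus=[BusRd]  L4: P0=S P1=S P2=I  mem[L4]=90

invalidations = 1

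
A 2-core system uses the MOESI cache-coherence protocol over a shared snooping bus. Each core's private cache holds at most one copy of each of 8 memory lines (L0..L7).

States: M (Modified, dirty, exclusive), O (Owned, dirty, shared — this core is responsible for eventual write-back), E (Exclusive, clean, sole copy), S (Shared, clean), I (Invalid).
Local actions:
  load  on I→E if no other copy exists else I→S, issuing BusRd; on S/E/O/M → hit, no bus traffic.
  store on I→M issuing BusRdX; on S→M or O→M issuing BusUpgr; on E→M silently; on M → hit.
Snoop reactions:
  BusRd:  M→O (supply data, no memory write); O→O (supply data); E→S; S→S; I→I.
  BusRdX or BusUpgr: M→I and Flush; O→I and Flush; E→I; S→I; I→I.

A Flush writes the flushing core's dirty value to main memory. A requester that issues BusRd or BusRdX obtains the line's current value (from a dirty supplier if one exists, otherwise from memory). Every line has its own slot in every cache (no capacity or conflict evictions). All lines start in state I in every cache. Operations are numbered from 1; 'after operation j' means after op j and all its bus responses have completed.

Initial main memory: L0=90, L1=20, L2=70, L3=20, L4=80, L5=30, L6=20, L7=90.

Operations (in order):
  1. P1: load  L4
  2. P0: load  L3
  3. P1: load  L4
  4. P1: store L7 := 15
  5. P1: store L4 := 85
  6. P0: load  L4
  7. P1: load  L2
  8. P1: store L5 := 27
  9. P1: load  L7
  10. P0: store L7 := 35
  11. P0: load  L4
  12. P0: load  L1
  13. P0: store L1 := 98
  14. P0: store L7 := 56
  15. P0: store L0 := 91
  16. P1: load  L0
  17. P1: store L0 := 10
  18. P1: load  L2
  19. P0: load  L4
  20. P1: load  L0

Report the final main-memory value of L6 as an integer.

[1] P1: load  L4 | P0:I, P1:E(80) | bus: BusRd
[2] P0: load  L3 | P0:E(20), P1:I | bus: BusRd
[3] P1: load  L4 | P0:I, P1:E(80) | bus: none
[4] P1: store L7 := 15 | P0:I, P1:M(15) | bus: BusRdX
[5] P1: store L4 := 85 | P0:I, P1:M(85) | bus: none
[6] P0: load  L4 | P0:S(85), P1:O(85) | bus: BusRd
[7] P1: load  L2 | P0:I, P1:E(70) | bus: BusRd
[8] P1: store L5 := 27 | P0:I, P1:M(27) | bus: BusRdX
[9] P1: load  L7 | P0:I, P1:M(15) | bus: none
[10] P0: store L7 := 35 | P0:M(35), P1:I | bus: BusRdX,Flush
[11] P0: load  L4 | P0:S(85), P1:O(85) | bus: none
[12] P0: load  L1 | P0:E(20), P1:I | bus: BusRd
[13] P0: store L1 := 98 | P0:M(98), P1:I | bus: none
[14] P0: store L7 := 56 | P0:M(56), P1:I | bus: none
[15] P0: store L0 := 91 | P0:M(91), P1:I | bus: BusRdX
[16] P1: load  L0 | P0:O(91), P1:S(91) | bus: BusRd
[17] P1: store L0 := 10 | P0:I, P1:M(10) | bus: BusUpgr,Flush
[18] P1: load  L2 | P0:I, P1:E(70) | bus: none
[19] P0: load  L4 | P0:S(85), P1:O(85) | bus: none
[20] P1: load  L0 | P0:I, P1:M(10) | bus: none

memory[L6] = 20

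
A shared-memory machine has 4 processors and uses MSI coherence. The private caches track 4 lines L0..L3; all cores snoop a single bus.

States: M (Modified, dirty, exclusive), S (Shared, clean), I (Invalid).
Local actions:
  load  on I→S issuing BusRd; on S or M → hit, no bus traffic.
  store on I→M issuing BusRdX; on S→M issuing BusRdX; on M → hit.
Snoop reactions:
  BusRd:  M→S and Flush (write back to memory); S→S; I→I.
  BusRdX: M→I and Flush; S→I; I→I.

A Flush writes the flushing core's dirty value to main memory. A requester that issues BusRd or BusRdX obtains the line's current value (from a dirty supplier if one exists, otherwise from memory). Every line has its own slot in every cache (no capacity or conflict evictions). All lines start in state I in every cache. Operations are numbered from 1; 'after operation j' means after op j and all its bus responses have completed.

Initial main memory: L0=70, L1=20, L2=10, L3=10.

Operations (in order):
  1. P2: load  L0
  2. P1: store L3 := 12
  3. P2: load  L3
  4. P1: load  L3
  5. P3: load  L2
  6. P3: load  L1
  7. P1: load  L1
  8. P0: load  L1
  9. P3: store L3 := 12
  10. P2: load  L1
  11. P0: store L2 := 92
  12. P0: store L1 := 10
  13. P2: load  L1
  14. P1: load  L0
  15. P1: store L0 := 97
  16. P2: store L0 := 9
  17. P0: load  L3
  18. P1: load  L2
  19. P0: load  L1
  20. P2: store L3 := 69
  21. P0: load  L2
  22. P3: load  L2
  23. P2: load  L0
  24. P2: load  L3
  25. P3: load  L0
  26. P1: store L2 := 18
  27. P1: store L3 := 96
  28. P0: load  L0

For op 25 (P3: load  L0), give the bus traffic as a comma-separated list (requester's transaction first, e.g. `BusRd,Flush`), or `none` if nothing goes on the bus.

bus = BusRd,Flush

[1] P2: load  L0 | P0:I, P1:I, P2:S(70), P3:I | bus: BusRd
[2] P1: store L3 := 12 | P0:I, P1:M(12), P2:I, P3:I | bus: BusRdX
[3] P2: load  L3 | P0:I, P1:S(12), P2:S(12), P3:I | bus: BusRd,Flush
[4] P1: load  L3 | P0:I, P1:S(12), P2:S(12), P3:I | bus: none
[5] P3: load  L2 | P0:I, P1:I, P2:I, P3:S(10) | bus: BusRd
[6] P3: load  L1 | P0:I, P1:I, P2:I, P3:S(20) | bus: BusRd
[7] P1: load  L1 | P0:I, P1:S(20), P2:I, P3:S(20) | bus: BusRd
[8] P0: load  L1 | P0:S(20), P1:S(20), P2:I, P3:S(20) | bus: BusRd
[9] P3: store L3 := 12 | P0:I, P1:I, P2:I, P3:M(12) | bus: BusRdX
[10] P2: load  L1 | P0:S(20), P1:S(20), P2:S(20), P3:S(20) | bus: BusRd
[11] P0: store L2 := 92 | P0:M(92), P1:I, P2:I, P3:I | bus: BusRdX
[12] P0: store L1 := 10 | P0:M(10), P1:I, P2:I, P3:I | bus: BusRdX
[13] P2: load  L1 | P0:S(10), P1:I, P2:S(10), P3:I | bus: BusRd,Flush
[14] P1: load  L0 | P0:I, P1:S(70), P2:S(70), P3:I | bus: BusRd
[15] P1: store L0 := 97 | P0:I, P1:M(97), P2:I, P3:I | bus: BusRdX
[16] P2: store L0 := 9 | P0:I, P1:I, P2:M(9), P3:I | bus: BusRdX,Flush
[17] P0: load  L3 | P0:S(12), P1:I, P2:I, P3:S(12) | bus: BusRd,Flush
[18] P1: load  L2 | P0:S(92), P1:S(92), P2:I, P3:I | bus: BusRd,Flush
[19] P0: load  L1 | P0:S(10), P1:I, P2:S(10), P3:I | bus: none
[20] P2: store L3 := 69 | P0:I, P1:I, P2:M(69), P3:I | bus: BusRdX
[21] P0: load  L2 | P0:S(92), P1:S(92), P2:I, P3:I | bus: none
[22] P3: load  L2 | P0:S(92), P1:S(92), P2:I, P3:S(92) | bus: BusRd
[23] P2: load  L0 | P0:I, P1:I, P2:M(9), P3:I | bus: none
[24] P2: load  L3 | P0:I, P1:I, P2:M(69), P3:I | bus: none
[25] P3: load  L0 | P0:I, P1:I, P2:S(9), P3:S(9) | bus: BusRd,Flush
[26] P1: store L2 := 18 | P0:I, P1:M(18), P2:I, P3:I | bus: BusRdX
[27] P1: store L3 := 96 | P0:I, P1:M(96), P2:I, P3:I | bus: BusRdX,Flush
[28] P0: load  L0 | P0:S(9), P1:I, P2:S(9), P3:S(9) | bus: BusRd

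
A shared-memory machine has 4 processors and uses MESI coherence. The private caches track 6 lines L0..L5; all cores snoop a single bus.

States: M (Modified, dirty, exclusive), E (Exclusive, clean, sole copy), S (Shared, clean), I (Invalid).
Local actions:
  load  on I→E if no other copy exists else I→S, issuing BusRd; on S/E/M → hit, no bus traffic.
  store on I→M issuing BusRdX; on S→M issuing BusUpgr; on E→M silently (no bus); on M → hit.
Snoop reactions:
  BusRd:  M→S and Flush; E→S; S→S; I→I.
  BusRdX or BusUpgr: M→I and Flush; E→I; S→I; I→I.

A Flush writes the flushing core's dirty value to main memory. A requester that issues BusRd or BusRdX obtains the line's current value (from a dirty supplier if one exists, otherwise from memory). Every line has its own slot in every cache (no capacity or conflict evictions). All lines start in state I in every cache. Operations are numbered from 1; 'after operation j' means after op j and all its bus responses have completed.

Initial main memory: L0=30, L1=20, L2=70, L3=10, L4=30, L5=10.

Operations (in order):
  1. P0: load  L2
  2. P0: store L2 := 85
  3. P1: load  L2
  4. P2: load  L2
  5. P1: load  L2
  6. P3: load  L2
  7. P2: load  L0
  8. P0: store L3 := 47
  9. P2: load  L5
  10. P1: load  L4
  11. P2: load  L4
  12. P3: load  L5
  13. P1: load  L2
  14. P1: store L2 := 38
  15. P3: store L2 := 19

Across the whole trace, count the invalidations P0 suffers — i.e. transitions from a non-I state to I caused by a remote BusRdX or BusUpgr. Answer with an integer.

step 1: P0: load  L2  ⟶  EIII  (L2)  txn=BusRd  M[L2]=70
step 2: P0: store L2 := 85  ⟶  MIII  (L2)  txn=∅  M[L2]=70
step 3: P1: load  L2  ⟶  SSII  (L2)  txn=BusRd+Flush  M[L2]=85
step 4: P2: load  L2  ⟶  SSSI  (L2)  txn=BusRd  M[L2]=85
step 5: P1: load  L2  ⟶  SSSI  (L2)  txn=∅  M[L2]=85
step 6: P3: load  L2  ⟶  SSSS  (L2)  txn=BusRd  M[L2]=85
step 7: P2: load  L0  ⟶  IIEI  (L0)  txn=BusRd  M[L0]=30
step 8: P0: store L3 := 47  ⟶  MIII  (L3)  txn=BusRdX  M[L3]=10
step 9: P2: load  L5  ⟶  IIEI  (L5)  txn=BusRd  M[L5]=10
step 10: P1: load  L4  ⟶  IEII  (L4)  txn=BusRd  M[L4]=30
step 11: P2: load  L4  ⟶  ISSI  (L4)  txn=BusRd  M[L4]=30
step 12: P3: load  L5  ⟶  IISS  (L5)  txn=BusRd  M[L5]=10
step 13: P1: load  L2  ⟶  SSSS  (L2)  txn=∅  M[L2]=85
step 14: P1: store L2 := 38  ⟶  IMII  (L2)  txn=BusUpgr  M[L2]=85
step 15: P3: store L2 := 19  ⟶  IIIM  (L2)  txn=BusRdX+Flush  M[L2]=38

invalidations = 1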